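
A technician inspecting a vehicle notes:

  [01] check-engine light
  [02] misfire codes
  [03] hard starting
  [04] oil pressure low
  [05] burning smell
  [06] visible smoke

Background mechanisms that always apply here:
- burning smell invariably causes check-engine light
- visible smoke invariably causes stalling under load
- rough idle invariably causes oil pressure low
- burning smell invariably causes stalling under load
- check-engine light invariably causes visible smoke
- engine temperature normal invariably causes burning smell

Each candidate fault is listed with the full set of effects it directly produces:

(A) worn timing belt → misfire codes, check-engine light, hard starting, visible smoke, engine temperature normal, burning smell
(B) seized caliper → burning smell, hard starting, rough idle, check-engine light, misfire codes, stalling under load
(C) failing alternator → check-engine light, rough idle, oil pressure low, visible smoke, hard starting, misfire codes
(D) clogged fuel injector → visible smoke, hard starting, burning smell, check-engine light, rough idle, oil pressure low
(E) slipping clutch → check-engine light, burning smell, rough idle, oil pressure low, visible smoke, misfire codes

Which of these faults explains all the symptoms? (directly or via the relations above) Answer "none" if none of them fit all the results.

B

For each candidate, compare predicted effects to what was observed:
(A) worn timing belt — check-engine light ✓; misfire codes ✓; hard starting ✓; oil pressure low ✗; burning smell ✓; visible smoke ✓
(B) seized caliper — accounts for every observation (oil pressure low through rough idle → oil pressure low)
(C) failing alternator — check-engine light ✓; misfire codes ✓; hard starting ✓; oil pressure low ✓; burning smell ✗; visible smoke ✓
(D) clogged fuel injector — check-engine light ✓; misfire codes ✗; hard starting ✓; oil pressure low ✓; burning smell ✓; visible smoke ✓
(E) slipping clutch — does not account for hard starting
(B) is the only candidate with no mismatches.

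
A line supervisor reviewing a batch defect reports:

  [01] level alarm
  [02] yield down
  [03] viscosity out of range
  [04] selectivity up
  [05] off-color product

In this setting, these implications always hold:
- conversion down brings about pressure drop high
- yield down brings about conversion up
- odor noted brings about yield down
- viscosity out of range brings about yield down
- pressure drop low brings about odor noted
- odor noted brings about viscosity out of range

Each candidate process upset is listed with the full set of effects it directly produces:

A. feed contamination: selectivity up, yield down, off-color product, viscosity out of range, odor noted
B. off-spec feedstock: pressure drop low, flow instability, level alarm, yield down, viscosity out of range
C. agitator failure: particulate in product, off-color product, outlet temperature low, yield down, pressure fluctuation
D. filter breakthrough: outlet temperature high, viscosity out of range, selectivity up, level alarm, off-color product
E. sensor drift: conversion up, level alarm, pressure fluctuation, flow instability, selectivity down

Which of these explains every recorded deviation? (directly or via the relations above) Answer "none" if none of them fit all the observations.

D

For each candidate, compare predicted effects to what was observed:
(A) feed contamination — level alarm -; yield down +; viscosity out of range +; selectivity up +; off-color product +
(B) off-spec feedstock — level alarm +; yield down +; viscosity out of range +; selectivity up -; off-color product -
(C) agitator failure — does not account for level alarm, viscosity out of range, selectivity up
(D) filter breakthrough — accounts for every observation (yield down through viscosity out of range → yield down)
(E) sensor drift — level alarm +; yield down -; viscosity out of range -; selectivity up -; off-color product -
(D) is the only candidate with no mismatches.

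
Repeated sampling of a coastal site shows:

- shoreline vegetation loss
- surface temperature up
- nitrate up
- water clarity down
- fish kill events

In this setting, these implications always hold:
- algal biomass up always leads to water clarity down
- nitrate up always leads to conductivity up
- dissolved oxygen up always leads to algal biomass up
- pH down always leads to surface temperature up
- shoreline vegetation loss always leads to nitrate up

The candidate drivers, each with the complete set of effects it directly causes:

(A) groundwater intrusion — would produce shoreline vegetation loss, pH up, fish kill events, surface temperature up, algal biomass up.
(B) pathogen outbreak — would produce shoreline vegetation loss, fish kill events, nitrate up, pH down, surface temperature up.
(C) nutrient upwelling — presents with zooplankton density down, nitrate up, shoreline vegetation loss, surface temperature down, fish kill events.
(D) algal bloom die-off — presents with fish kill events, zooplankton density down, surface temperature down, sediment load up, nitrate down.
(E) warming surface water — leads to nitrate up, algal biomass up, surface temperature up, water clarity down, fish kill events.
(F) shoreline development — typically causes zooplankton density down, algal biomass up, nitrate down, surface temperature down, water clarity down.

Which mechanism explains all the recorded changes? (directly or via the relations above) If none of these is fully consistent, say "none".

A

Per-candidate check:
(A) groundwater intrusion — shoreline vegetation loss +; surface temperature up +; nitrate up + (via shoreline vegetation loss → nitrate up); water clarity down + (via algal biomass up → water clarity down); fish kill events +
(B) pathogen outbreak — shoreline vegetation loss +; surface temperature up +; nitrate up +; water clarity down -; fish kill events +
(C) nutrient upwelling — shoreline vegetation loss +; surface temperature up -; nitrate up +; water clarity down -; fish kill events +
(D) algal bloom die-off — shoreline vegetation loss -; surface temperature up -; nitrate up -; water clarity down -; fish kill events +
(E) warming surface water — does not account for shoreline vegetation loss
(F) shoreline development — shoreline vegetation loss -; surface temperature up -; nitrate up -; water clarity down +; fish kill events -
(A) alone accounts for all the evidence.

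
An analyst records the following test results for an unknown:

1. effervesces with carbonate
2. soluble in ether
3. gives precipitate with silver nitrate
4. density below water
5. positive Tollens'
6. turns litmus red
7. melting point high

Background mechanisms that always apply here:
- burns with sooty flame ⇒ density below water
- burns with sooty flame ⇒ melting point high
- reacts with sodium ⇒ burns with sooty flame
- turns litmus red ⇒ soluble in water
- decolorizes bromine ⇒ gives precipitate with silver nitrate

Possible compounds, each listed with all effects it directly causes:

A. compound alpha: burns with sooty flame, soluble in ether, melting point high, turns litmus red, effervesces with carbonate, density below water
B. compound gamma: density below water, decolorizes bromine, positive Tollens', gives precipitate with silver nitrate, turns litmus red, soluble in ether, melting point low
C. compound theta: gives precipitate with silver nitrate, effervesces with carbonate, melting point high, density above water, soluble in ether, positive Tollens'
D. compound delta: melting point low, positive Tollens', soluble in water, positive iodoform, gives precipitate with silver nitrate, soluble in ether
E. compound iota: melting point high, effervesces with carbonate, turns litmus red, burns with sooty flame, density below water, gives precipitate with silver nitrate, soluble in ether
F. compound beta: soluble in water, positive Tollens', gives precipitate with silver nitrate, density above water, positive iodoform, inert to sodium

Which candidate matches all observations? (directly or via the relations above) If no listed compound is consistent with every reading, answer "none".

none

Per-candidate check:
(A) compound alpha — effervesces with carbonate ✓; soluble in ether ✓; gives precipitate with silver nitrate ✗; density below water ✓; positive Tollens' ✗; turns litmus red ✓; melting point high ✓
(B) compound gamma — fails on effervesces with carbonate, melting point high (predicts melting point low, not melting point high)
(C) compound theta — fails on density below water, turns litmus red (predicts density above water, not density below water)
(D) compound delta — fails on effervesces with carbonate, density below water, turns litmus red, melting point high (predicts melting point low, not melting point high)
(E) compound iota — effervesces with carbonate ✓; soluble in ether ✓; gives precipitate with silver nitrate ✓; density below water ✓; positive Tollens' ✗; turns litmus red ✓; melting point high ✓
(F) compound beta — effervesces with carbonate ✗; soluble in ether ✗; gives precipitate with silver nitrate ✓; density below water ✗; positive Tollens' ✓; turns litmus red ✗; melting point high ✗
None of the listed candidates fits everything.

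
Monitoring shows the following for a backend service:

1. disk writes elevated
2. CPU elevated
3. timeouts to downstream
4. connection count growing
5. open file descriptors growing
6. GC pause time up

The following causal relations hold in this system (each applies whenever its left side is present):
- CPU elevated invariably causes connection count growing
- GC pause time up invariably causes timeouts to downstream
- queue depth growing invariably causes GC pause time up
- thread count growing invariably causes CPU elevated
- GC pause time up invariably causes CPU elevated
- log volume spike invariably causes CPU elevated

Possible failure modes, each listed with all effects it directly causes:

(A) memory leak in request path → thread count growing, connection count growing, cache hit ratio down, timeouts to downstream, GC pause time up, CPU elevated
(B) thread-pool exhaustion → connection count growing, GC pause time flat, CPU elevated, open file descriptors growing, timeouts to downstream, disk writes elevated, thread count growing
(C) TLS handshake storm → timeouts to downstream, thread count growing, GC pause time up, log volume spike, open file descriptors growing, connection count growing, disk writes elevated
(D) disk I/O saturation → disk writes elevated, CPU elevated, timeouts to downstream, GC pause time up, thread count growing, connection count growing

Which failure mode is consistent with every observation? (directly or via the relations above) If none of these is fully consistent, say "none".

C

For each candidate, compare predicted effects to what was observed:
(A) memory leak in request path — disk writes elevated ✗; CPU elevated ✓; timeouts to downstream ✓; connection count growing ✓; open file descriptors growing ✗; GC pause time up ✓
(B) thread-pool exhaustion — fails on GC pause time up (predicts GC pause time flat, not GC pause time up)
(C) TLS handshake storm — accounts for every observation (CPU elevated through GC pause time up → CPU elevated)
(D) disk I/O saturation — does not account for open file descriptors growing
(C) alone accounts for all the evidence.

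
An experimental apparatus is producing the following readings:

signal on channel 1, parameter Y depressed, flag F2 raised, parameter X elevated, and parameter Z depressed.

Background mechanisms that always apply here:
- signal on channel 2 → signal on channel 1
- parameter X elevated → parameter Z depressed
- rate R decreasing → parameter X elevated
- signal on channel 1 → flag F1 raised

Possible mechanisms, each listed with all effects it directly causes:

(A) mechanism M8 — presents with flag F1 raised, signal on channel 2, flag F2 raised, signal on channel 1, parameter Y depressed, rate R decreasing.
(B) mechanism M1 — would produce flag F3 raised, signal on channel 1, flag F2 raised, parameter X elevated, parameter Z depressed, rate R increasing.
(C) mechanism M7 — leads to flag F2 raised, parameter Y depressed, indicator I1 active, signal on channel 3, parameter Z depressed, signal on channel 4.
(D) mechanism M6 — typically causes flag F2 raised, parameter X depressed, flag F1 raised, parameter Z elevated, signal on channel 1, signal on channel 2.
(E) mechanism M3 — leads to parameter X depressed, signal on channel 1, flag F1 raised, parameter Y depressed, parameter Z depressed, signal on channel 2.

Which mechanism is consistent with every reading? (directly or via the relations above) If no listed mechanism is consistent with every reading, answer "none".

Testing each hypothesis:
(A) mechanism M8 — accounts for every observation (parameter X elevated by rate R decreasing → parameter X elevated)
(B) mechanism M1 — signal on channel 1 ✓; parameter Y depressed ✗; flag F2 raised ✓; parameter X elevated ✓; parameter Z depressed ✓
(C) mechanism M7 — does not account for signal on channel 1, parameter X elevated
(D) mechanism M6 — signal on channel 1 ✓; parameter Y depressed ✗; flag F2 raised ✓; parameter X elevated ✗; parameter Z depressed ✗
(E) mechanism M3 — signal on channel 1 ✓; parameter Y depressed ✓; flag F2 raised ✗; parameter X elevated ✗; parameter Z depressed ✓
(A) is the only candidate with no mismatches.

A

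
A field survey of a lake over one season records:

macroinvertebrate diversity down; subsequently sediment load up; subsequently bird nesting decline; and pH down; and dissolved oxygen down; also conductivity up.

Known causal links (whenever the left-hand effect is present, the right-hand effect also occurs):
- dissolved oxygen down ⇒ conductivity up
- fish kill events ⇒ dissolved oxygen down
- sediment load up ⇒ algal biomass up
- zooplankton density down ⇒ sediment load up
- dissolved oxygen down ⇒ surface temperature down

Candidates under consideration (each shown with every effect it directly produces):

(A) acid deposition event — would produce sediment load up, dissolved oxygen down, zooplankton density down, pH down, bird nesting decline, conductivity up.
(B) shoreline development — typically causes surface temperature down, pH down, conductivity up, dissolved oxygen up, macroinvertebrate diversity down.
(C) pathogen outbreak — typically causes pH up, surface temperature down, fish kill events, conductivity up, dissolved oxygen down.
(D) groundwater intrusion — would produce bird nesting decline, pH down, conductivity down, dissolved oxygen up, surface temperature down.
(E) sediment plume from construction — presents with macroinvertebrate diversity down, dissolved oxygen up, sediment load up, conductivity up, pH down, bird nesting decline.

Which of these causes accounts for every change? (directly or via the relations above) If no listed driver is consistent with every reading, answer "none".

none

Per-candidate check:
(A) acid deposition event — macroinvertebrate diversity down miss; sediment load up match; bird nesting decline match; pH down match; dissolved oxygen down match; conductivity up match
(B) shoreline development — macroinvertebrate diversity down match; sediment load up miss; bird nesting decline miss; pH down match; dissolved oxygen down miss; conductivity up match
(C) pathogen outbreak — macroinvertebrate diversity down miss; sediment load up miss; bird nesting decline miss; pH down miss; dissolved oxygen down match; conductivity up match
(D) groundwater intrusion — macroinvertebrate diversity down miss; sediment load up miss; bird nesting decline match; pH down match; dissolved oxygen down miss; conductivity up miss
(E) sediment plume from construction — macroinvertebrate diversity down match; sediment load up match; bird nesting decline match; pH down match; dissolved oxygen down miss; conductivity up match
Every candidate fails on at least one observation.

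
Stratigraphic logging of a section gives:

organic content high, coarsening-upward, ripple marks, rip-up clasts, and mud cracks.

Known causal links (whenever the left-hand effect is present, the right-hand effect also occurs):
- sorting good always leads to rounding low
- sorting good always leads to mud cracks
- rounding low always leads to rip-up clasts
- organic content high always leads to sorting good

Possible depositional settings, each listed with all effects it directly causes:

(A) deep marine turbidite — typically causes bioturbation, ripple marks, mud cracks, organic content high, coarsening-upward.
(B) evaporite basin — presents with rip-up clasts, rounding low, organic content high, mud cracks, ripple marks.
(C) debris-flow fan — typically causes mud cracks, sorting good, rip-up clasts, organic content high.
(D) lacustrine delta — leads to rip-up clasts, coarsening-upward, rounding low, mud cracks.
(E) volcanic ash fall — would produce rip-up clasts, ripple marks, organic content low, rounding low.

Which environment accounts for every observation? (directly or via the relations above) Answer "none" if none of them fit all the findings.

A

Per-candidate check:
(A) deep marine turbidite — accounts for every observation (rip-up clasts through organic content high → sorting good → rounding low → rip-up clasts)
(B) evaporite basin — does not account for coarsening-upward
(C) debris-flow fan — organic content high match; coarsening-upward miss; ripple marks miss; rip-up clasts match; mud cracks match
(D) lacustrine delta — does not account for organic content high, ripple marks
(E) volcanic ash fall — fails on organic content high, coarsening-upward, mud cracks (predicts organic content low, not organic content high)
(A) is the only candidate with no mismatches.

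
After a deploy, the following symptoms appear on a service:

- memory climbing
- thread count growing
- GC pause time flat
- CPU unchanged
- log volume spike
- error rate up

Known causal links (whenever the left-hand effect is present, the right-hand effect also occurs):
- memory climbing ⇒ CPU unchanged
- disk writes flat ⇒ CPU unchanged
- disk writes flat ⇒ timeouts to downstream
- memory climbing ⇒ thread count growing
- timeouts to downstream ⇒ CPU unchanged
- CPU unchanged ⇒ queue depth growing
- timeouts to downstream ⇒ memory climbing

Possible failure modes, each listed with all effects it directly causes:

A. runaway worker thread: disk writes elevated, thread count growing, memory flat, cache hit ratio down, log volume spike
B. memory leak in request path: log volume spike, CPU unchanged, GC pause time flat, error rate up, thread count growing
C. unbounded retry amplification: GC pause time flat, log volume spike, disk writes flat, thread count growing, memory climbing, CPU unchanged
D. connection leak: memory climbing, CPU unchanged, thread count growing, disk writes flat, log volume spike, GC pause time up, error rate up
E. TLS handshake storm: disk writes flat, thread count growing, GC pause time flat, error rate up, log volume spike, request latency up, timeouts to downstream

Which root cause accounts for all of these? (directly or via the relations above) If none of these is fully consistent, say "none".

Testing each hypothesis:
(A) runaway worker thread — fails on memory climbing, GC pause time flat, CPU unchanged, error rate up (predicts memory flat, not memory climbing)
(B) memory leak in request path — memory climbing miss; thread count growing match; GC pause time flat match; CPU unchanged match; log volume spike match; error rate up match
(C) unbounded retry amplification — memory climbing match; thread count growing match; GC pause time flat match; CPU unchanged match; log volume spike match; error rate up miss
(D) connection leak — memory climbing match; thread count growing match; GC pause time flat miss; CPU unchanged match; log volume spike match; error rate up match
(E) TLS handshake storm — memory climbing match (via timeouts to downstream → memory climbing); thread count growing match; GC pause time flat match; CPU unchanged match (via disk writes flat → CPU unchanged); log volume spike match; error rate up match
(E) alone accounts for all the evidence.

E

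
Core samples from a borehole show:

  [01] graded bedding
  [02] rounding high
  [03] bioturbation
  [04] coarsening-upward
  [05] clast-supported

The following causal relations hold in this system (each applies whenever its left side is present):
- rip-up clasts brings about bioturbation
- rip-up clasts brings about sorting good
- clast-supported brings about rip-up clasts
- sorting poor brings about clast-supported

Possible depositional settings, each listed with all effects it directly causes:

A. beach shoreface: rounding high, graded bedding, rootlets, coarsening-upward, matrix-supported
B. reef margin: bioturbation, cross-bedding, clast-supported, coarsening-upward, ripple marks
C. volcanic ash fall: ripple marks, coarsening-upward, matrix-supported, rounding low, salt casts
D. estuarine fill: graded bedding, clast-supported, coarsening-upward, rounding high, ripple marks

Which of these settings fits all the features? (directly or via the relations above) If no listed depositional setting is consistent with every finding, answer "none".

Per-candidate check:
(A) beach shoreface — graded bedding match; rounding high match; bioturbation miss; coarsening-upward match; clast-supported miss
(B) reef margin — does not account for graded bedding, rounding high
(C) volcanic ash fall — graded bedding miss; rounding high miss; bioturbation miss; coarsening-upward match; clast-supported miss
(D) estuarine fill — graded bedding match; rounding high match; bioturbation match (via clast-supported → rip-up clasts → bioturbation); coarsening-upward match; clast-supported match
(D) alone accounts for all the evidence.

D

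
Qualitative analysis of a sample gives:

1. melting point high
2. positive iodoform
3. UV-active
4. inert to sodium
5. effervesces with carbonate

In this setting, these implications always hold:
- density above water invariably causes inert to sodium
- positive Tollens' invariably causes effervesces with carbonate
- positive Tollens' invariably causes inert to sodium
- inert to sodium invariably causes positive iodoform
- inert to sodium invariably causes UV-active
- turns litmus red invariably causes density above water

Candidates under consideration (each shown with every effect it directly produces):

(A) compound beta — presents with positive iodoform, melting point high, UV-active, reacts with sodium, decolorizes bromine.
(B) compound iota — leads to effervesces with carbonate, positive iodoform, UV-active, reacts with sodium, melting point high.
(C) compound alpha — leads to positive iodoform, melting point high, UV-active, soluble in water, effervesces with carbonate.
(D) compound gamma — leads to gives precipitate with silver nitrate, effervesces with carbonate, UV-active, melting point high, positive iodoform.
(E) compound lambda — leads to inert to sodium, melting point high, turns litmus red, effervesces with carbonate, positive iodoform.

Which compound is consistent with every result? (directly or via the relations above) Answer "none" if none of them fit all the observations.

E

For each candidate, compare predicted effects to what was observed:
(A) compound beta — melting point high +; positive iodoform +; UV-active +; inert to sodium -; effervesces with carbonate -
(B) compound iota — melting point high +; positive iodoform +; UV-active +; inert to sodium -; effervesces with carbonate +
(C) compound alpha — does not account for inert to sodium
(D) compound gamma — melting point high +; positive iodoform +; UV-active +; inert to sodium -; effervesces with carbonate +
(E) compound lambda — melting point high +; positive iodoform +; UV-active + (through inert to sodium → UV-active); inert to sodium +; effervesces with carbonate +
(E) is the only candidate with no mismatches.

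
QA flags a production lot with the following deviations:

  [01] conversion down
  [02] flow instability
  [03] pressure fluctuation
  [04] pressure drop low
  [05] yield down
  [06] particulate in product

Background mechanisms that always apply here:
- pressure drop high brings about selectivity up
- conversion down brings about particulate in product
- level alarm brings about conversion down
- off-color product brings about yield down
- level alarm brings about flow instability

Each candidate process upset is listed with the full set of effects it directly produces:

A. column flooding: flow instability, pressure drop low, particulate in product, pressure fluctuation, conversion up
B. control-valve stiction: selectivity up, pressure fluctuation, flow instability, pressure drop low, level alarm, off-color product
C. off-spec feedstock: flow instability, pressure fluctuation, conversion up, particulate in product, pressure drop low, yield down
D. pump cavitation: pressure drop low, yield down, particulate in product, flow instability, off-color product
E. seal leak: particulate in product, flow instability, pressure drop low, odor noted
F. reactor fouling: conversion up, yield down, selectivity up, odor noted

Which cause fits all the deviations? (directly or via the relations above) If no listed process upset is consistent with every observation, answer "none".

B

Per-candidate check:
(A) column flooding — conversion down miss; flow instability match; pressure fluctuation match; pressure drop low match; yield down miss; particulate in product match
(B) control-valve stiction — conversion down match (by level alarm → conversion down); flow instability match; pressure fluctuation match; pressure drop low match; yield down match (by off-color product → yield down); particulate in product match (by level alarm → conversion down → particulate in product)
(C) off-spec feedstock — conversion down miss; flow instability match; pressure fluctuation match; pressure drop low match; yield down match; particulate in product match
(D) pump cavitation — conversion down miss; flow instability match; pressure fluctuation miss; pressure drop low match; yield down match; particulate in product match
(E) seal leak — conversion down miss; flow instability match; pressure fluctuation miss; pressure drop low match; yield down miss; particulate in product match
(F) reactor fouling — fails on conversion down, flow instability, pressure fluctuation, pressure drop low, particulate in product (predicts conversion up, not conversion down)
Only (B) is consistent with every observation.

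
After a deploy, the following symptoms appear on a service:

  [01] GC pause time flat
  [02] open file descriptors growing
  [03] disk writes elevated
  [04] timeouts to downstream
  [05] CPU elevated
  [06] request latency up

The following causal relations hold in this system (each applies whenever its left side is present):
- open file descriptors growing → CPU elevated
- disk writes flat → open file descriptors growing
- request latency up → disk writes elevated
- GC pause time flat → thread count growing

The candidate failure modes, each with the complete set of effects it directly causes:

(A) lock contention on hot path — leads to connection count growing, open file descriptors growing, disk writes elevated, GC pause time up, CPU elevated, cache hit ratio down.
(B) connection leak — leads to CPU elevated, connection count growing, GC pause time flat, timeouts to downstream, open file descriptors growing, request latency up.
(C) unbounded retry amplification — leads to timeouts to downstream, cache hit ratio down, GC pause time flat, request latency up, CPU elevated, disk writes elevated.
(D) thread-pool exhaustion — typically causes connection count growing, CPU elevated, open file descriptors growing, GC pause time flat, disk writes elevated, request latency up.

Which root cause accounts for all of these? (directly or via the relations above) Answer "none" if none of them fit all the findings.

B

Checking each candidate against the observations:
(A) lock contention on hot path — GC pause time flat ✗; open file descriptors growing ✓; disk writes elevated ✓; timeouts to downstream ✗; CPU elevated ✓; request latency up ✗
(B) connection leak — accounts for every observation (disk writes elevated via request latency up → disk writes elevated)
(C) unbounded retry amplification — GC pause time flat ✓; open file descriptors growing ✗; disk writes elevated ✓; timeouts to downstream ✓; CPU elevated ✓; request latency up ✓
(D) thread-pool exhaustion — GC pause time flat ✓; open file descriptors growing ✓; disk writes elevated ✓; timeouts to downstream ✗; CPU elevated ✓; request latency up ✓
(B) alone accounts for all the evidence.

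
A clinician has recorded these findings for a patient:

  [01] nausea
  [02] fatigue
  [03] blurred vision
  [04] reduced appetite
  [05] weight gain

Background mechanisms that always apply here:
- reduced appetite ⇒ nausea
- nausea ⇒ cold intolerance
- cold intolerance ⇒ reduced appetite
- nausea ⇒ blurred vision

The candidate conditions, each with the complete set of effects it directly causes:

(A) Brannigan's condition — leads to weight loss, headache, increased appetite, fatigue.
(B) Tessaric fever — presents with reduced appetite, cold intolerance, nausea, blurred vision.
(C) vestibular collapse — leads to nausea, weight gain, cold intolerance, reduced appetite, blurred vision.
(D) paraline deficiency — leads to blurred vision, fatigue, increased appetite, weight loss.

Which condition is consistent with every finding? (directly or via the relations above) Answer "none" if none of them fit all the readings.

Checking each candidate against the observations:
(A) Brannigan's condition — nausea ✗; fatigue ✓; blurred vision ✗; reduced appetite ✗; weight gain ✗
(B) Tessaric fever — does not account for fatigue, weight gain
(C) vestibular collapse — nausea ✓; fatigue ✗; blurred vision ✓; reduced appetite ✓; weight gain ✓
(D) paraline deficiency — nausea ✗; fatigue ✓; blurred vision ✓; reduced appetite ✗; weight gain ✗
None of the listed candidates fits everything.

none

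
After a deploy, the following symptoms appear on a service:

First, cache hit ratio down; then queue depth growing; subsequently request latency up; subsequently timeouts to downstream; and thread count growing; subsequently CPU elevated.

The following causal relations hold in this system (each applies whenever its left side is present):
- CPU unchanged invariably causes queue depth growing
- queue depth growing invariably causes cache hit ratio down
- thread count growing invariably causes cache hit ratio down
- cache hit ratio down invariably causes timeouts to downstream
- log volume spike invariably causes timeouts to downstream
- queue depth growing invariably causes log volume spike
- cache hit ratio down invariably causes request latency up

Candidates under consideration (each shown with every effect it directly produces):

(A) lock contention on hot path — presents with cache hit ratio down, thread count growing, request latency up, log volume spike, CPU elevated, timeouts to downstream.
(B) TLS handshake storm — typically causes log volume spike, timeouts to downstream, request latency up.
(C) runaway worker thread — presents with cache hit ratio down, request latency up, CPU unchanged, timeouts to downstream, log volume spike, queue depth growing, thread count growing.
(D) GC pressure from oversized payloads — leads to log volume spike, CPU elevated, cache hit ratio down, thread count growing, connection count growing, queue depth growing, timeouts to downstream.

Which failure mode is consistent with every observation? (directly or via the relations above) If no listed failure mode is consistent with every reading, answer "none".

D

For each candidate, compare predicted effects to what was observed:
(A) lock contention on hot path — does not account for queue depth growing
(B) TLS handshake storm — does not account for cache hit ratio down, queue depth growing, thread count growing, CPU elevated
(C) runaway worker thread — fails on CPU elevated (predicts CPU unchanged, not CPU elevated)
(D) GC pressure from oversized payloads — cache hit ratio down +; queue depth growing +; request latency up + (by cache hit ratio down → request latency up); timeouts to downstream +; thread count growing +; CPU elevated +
(D) is the only candidate with no mismatches.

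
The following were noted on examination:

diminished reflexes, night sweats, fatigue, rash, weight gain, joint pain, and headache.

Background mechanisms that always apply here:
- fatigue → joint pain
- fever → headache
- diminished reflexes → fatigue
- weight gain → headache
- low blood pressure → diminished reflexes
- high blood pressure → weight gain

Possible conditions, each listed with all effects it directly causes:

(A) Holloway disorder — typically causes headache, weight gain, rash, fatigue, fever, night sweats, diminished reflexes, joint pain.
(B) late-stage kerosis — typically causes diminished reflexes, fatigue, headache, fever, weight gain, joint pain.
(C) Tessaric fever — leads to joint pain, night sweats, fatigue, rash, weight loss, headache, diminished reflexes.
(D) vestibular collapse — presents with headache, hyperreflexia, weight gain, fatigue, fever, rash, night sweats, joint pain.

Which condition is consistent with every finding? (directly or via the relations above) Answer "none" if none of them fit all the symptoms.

Checking each candidate against the observations:
(A) Holloway disorder — diminished reflexes yes; night sweats yes; fatigue yes; rash yes; weight gain yes; joint pain yes; headache yes
(B) late-stage kerosis — does not account for night sweats, rash
(C) Tessaric fever — diminished reflexes yes; night sweats yes; fatigue yes; rash yes; weight gain NO; joint pain yes; headache yes
(D) vestibular collapse — fails on diminished reflexes (predicts hyperreflexia, not diminished reflexes)
(A) is the only candidate with no mismatches.

A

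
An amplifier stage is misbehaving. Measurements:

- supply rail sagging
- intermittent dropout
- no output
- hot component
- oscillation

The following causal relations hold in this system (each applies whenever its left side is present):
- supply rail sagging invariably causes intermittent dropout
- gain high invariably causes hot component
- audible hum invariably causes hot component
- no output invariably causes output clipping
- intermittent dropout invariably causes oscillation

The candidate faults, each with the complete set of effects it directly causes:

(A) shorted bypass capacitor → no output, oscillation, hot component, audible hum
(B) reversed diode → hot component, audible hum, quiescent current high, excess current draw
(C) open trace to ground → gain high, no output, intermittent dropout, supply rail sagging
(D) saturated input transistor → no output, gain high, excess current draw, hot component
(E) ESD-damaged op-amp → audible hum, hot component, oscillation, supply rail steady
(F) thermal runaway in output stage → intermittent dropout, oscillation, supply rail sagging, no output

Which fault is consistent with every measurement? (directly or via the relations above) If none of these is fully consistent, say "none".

For each candidate, compare predicted effects to what was observed:
(A) shorted bypass capacitor — supply rail sagging miss; intermittent dropout miss; no output match; hot component match; oscillation match
(B) reversed diode — supply rail sagging miss; intermittent dropout miss; no output miss; hot component match; oscillation miss
(C) open trace to ground — supply rail sagging match; intermittent dropout match; no output match; hot component match (through gain high → hot component); oscillation match (through intermittent dropout → oscillation)
(D) saturated input transistor — supply rail sagging miss; intermittent dropout miss; no output match; hot component match; oscillation miss
(E) ESD-damaged op-amp — supply rail sagging miss; intermittent dropout miss; no output miss; hot component match; oscillation match
(F) thermal runaway in output stage — does not account for hot component
Only (C) is consistent with every observation.

C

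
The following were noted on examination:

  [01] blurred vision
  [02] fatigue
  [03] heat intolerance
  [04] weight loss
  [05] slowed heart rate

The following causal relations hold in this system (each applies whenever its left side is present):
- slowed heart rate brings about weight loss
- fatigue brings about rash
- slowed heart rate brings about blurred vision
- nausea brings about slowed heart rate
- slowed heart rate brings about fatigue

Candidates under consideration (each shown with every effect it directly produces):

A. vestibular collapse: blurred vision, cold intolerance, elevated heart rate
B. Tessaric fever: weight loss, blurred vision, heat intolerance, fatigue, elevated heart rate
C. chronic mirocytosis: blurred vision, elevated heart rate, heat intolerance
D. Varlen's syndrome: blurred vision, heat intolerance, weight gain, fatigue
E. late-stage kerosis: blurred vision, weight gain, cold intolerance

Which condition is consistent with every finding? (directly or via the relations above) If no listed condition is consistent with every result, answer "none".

Per-candidate check:
(A) vestibular collapse — blurred vision ✓; fatigue ✗; heat intolerance ✗; weight loss ✗; slowed heart rate ✗
(B) Tessaric fever — blurred vision ✓; fatigue ✓; heat intolerance ✓; weight loss ✓; slowed heart rate ✗
(C) chronic mirocytosis — fails on fatigue, weight loss, slowed heart rate (predicts elevated heart rate, not slowed heart rate)
(D) Varlen's syndrome — fails on weight loss, slowed heart rate (predicts weight gain, not weight loss)
(E) late-stage kerosis — fails on fatigue, heat intolerance, weight loss, slowed heart rate (predicts cold intolerance, not heat intolerance; predicts weight gain, not weight loss)
No candidate is consistent with all observations.

none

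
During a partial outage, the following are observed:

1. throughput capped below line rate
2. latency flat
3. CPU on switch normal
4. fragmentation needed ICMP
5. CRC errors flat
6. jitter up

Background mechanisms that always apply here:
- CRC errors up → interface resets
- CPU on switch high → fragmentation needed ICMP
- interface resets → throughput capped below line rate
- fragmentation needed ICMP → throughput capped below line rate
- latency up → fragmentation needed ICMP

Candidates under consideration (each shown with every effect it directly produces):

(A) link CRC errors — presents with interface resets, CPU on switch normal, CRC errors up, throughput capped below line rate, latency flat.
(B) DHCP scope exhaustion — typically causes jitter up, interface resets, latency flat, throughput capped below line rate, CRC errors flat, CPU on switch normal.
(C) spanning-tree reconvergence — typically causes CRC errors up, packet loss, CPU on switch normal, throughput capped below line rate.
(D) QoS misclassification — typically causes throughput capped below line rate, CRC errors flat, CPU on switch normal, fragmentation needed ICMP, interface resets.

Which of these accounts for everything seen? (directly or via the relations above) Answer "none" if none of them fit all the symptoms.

none

Testing each hypothesis:
(A) link CRC errors — fails on fragmentation needed ICMP, CRC errors flat, jitter up (predicts CRC errors up, not CRC errors flat)
(B) DHCP scope exhaustion — throughput capped below line rate yes; latency flat yes; CPU on switch normal yes; fragmentation needed ICMP NO; CRC errors flat yes; jitter up yes
(C) spanning-tree reconvergence — throughput capped below line rate yes; latency flat NO; CPU on switch normal yes; fragmentation needed ICMP NO; CRC errors flat NO; jitter up NO
(D) QoS misclassification — does not account for latency flat, jitter up
Every candidate fails on at least one observation.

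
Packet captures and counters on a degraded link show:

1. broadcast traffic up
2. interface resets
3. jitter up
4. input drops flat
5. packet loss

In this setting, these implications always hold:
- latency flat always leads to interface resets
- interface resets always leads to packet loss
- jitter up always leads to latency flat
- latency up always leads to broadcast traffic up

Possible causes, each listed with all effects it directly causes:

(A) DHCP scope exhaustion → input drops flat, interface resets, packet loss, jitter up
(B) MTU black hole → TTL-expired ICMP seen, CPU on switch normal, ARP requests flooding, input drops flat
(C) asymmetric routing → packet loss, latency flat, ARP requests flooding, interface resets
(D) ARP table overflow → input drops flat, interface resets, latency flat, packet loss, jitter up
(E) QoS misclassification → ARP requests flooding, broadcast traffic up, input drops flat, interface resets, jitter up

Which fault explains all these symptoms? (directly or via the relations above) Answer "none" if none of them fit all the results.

E

For each candidate, compare predicted effects to what was observed:
(A) DHCP scope exhaustion — does not account for broadcast traffic up
(B) MTU black hole — does not account for broadcast traffic up, interface resets, jitter up, packet loss
(C) asymmetric routing — does not account for broadcast traffic up, jitter up, input drops flat
(D) ARP table overflow — does not account for broadcast traffic up
(E) QoS misclassification — accounts for every observation (packet loss by interface resets → packet loss)
Only (E) is consistent with every observation.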